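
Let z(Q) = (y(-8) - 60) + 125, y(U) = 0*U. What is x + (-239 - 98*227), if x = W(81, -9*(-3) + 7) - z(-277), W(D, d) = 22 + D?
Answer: -22447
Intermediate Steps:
y(U) = 0
z(Q) = 65 (z(Q) = (0 - 60) + 125 = -60 + 125 = 65)
x = 38 (x = (22 + 81) - 1*65 = 103 - 65 = 38)
x + (-239 - 98*227) = 38 + (-239 - 98*227) = 38 + (-239 - 22246) = 38 - 22485 = -22447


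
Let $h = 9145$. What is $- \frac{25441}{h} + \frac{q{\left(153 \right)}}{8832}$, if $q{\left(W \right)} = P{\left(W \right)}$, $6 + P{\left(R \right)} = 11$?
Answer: $- \frac{224649187}{80768640} \approx -2.7814$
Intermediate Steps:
$P{\left(R \right)} = 5$ ($P{\left(R \right)} = -6 + 11 = 5$)
$q{\left(W \right)} = 5$
$- \frac{25441}{h} + \frac{q{\left(153 \right)}}{8832} = - \frac{25441}{9145} + \frac{5}{8832} = - \frac{224649187}{80768640}$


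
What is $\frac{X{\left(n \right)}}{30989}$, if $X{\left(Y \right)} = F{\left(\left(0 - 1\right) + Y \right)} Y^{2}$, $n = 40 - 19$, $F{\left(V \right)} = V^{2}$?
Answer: $\frac{25200}{4427} \approx 5.6923$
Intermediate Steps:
$n = 21$ ($n = 40 - 19 = 21$)
$X{\left(Y \right)} = Y^{2} \left(-1 + Y\right)^{2}$ ($X{\left(Y \right)} = \left(\left(0 - 1\right) + Y\right)^{2} Y^{2} = \left(-1 + Y\right)^{2} Y^{2} = Y^{2} \left(-1 + Y\right)^{2}$)
$\frac{X{\left(n \right)}}{30989} = \frac{21^{2} \left(-1 + 21\right)^{2}}{30989} = 441 \cdot 20^{2} \cdot \frac{1}{30989} = 441 \cdot 400 \cdot \frac{1}{30989} = 176400 \cdot \frac{1}{30989} = \frac{25200}{4427}$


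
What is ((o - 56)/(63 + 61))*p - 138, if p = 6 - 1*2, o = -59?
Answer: -4393/31 ≈ -141.71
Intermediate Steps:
p = 4 (p = 6 - 2 = 4)
((o - 56)/(63 + 61))*p - 138 = ((-59 - 56)/(63 + 61))*4 - 138 = -115/124*4 - 138 = -115/31 - 138 = -4393/31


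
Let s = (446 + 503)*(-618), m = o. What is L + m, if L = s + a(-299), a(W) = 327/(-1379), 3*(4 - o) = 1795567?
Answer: -4902347360/4137 ≈ -1.1850e+6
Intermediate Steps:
o = -1795555/3 (o = 4 - 1/3*1795567 = 4 - 1795567/3 = -1795555/3 ≈ -5.9852e+5)
a(W) = -327/1379 (a(W) = 327*(-1/1379) = -327/1379)
m = -1795555/3 ≈ -5.9852e+5
s = -586482 (s = 949*(-618) = -586482)
L = -808759005/1379 (L = -586482 - 327/1379 = -808759005/1379 ≈ -5.8648e+5)
L + m = -808759005/1379 - 1795555/3 = -4902347360/4137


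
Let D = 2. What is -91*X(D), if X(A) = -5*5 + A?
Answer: 2093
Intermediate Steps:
X(A) = -25 + A
-91*X(D) = -91*(-25 + 2) = -91*(-23) = 2093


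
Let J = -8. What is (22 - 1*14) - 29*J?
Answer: 240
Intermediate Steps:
(22 - 1*14) - 29*J = (22 - 1*14) - 29*(-8) = (22 - 14) + 232 = 8 + 232 = 240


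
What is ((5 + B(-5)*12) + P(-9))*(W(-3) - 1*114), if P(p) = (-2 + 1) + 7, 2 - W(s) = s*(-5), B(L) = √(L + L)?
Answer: -1397 - 1524*I*√10 ≈ -1397.0 - 4819.3*I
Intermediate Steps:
B(L) = √2*√L (B(L) = √(2*L) = √2*√L)
W(s) = 2 + 5*s (W(s) = 2 - s*(-5) = 2 - (-5)*s = 2 + 5*s)
P(p) = 6 (P(p) = -1 + 7 = 6)
((5 + B(-5)*12) + P(-9))*(W(-3) - 1*114) = ((5 + (√2*√(-5))*12) + 6)*((2 + 5*(-3)) - 1*114) = ((5 + (√2*(I*√5))*12) + 6)*((2 - 15) - 114) = ((5 + (I*√10)*12) + 6)*(-13 - 114) = ((5 + 12*I*√10) + 6)*(-127) = (11 + 12*I*√10)*(-127) = -1397 - 1524*I*√10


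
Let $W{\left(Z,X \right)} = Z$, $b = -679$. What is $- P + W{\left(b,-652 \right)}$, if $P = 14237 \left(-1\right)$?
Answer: $13558$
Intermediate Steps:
$P = -14237$
$- P + W{\left(b,-652 \right)} = \left(-1\right) \left(-14237\right) - 679 = 14237 - 679 = 13558$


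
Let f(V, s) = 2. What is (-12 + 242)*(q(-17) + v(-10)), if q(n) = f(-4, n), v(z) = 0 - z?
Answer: 2760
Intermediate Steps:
v(z) = -z
q(n) = 2
(-12 + 242)*(q(-17) + v(-10)) = (-12 + 242)*(2 - 1*(-10)) = 230*(2 + 10) = 230*12 = 2760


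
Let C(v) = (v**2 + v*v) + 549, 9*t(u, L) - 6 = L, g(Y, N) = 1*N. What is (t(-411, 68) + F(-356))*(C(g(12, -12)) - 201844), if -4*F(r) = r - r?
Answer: -14874518/9 ≈ -1.6527e+6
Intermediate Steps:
F(r) = 0 (F(r) = -(r - r)/4 = -1/4*0 = 0)
g(Y, N) = N
t(u, L) = 2/3 + L/9
C(v) = 549 + 2*v**2 (C(v) = (v**2 + v**2) + 549 = 2*v**2 + 549 = 549 + 2*v**2)
(t(-411, 68) + F(-356))*(C(g(12, -12)) - 201844) = ((2/3 + (1/9)*68) + 0)*((549 + 2*(-12)**2) - 201844) = ((2/3 + 68/9) + 0)*((549 + 2*144) - 201844) = (74/9 + 0)*((549 + 288) - 201844) = 74*(837 - 201844)/9 = (74/9)*(-201007) = -14874518/9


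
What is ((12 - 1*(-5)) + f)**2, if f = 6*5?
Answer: 2209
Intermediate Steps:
f = 30
((12 - 1*(-5)) + f)**2 = ((12 - 1*(-5)) + 30)**2 = ((12 + 5) + 30)**2 = (17 + 30)**2 = 47**2 = 2209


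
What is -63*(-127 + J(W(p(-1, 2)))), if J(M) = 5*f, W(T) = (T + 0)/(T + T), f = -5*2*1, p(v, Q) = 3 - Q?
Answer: 11151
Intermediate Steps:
f = -10 (f = -10*1 = -10)
W(T) = ½ (W(T) = T/((2*T)) = T*(1/(2*T)) = ½)
J(M) = -50 (J(M) = 5*(-10) = -50)
-63*(-127 + J(W(p(-1, 2)))) = -63*(-127 - 50) = -63*(-177) = 11151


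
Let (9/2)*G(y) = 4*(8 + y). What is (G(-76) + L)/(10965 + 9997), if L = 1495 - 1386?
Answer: 437/188658 ≈ 0.0023164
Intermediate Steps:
L = 109
G(y) = 64/9 + 8*y/9 (G(y) = 2*(4*(8 + y))/9 = 2*(32 + 4*y)/9 = 64/9 + 8*y/9)
(G(-76) + L)/(10965 + 9997) = ((64/9 + (8/9)*(-76)) + 109)/(10965 + 9997) = ((64/9 - 608/9) + 109)/20962 = (-544/9 + 109)*(1/20962) = (437/9)*(1/20962) = 437/188658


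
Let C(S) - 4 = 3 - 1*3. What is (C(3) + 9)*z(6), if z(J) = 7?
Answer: 91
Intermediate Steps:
C(S) = 4 (C(S) = 4 + (3 - 1*3) = 4 + (3 - 3) = 4 + 0 = 4)
(C(3) + 9)*z(6) = (4 + 9)*7 = 13*7 = 91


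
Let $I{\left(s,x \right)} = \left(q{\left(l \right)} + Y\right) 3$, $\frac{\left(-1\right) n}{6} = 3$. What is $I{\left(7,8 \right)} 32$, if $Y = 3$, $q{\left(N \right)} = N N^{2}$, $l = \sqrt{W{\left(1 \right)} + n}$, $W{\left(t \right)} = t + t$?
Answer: $288 - 6144 i \approx 288.0 - 6144.0 i$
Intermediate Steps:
$W{\left(t \right)} = 2 t$
$n = -18$ ($n = \left(-6\right) 3 = -18$)
$l = 4 i$ ($l = \sqrt{2 \cdot 1 - 18} = \sqrt{2 - 18} = \sqrt{-16} = 4 i \approx 4.0 i$)
$q{\left(N \right)} = N^{3}$
$I{\left(s,x \right)} = 9 - 192 i$ ($I{\left(s,x \right)} = \left(\left(4 i\right)^{3} + 3\right) 3 = \left(- 64 i + 3\right) 3 = \left(3 - 64 i\right) 3 = 9 - 192 i$)
$I{\left(7,8 \right)} 32 = \left(9 - 192 i\right) 32 = 288 - 6144 i$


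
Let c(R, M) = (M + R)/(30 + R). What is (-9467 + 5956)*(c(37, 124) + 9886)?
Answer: -2326118253/67 ≈ -3.4718e+7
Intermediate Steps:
c(R, M) = (M + R)/(30 + R)
(-9467 + 5956)*(c(37, 124) + 9886) = (-9467 + 5956)*((124 + 37)/(30 + 37) + 9886) = -3511*(161/67 + 9886) = -3511*662523/67 = -2326118253/67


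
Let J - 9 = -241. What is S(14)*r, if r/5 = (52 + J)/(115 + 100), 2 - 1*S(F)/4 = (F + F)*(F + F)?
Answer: 563040/43 ≈ 13094.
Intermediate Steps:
J = -232 (J = 9 - 241 = -232)
S(F) = 8 - 16*F² (S(F) = 8 - 4*(F + F)*(F + F) = 8 - 4*2*F*2*F = 8 - 16*F²)
r = -180/43 (r = 5*((52 - 232)/(115 + 100)) = 5*(-180/215) = 5*(-180*1/215) = 5*(-36/43) = -180/43 ≈ -4.1860)
S(14)*r = (8 - 16*14²)*(-180/43) = (8 - 16*196)*(-180/43) = (8 - 3136)*(-180/43) = -3128*(-180/43) = 563040/43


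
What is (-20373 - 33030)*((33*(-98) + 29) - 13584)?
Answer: 896582967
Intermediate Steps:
(-20373 - 33030)*((33*(-98) + 29) - 13584) = -53403*((-3234 + 29) - 13584) = -53403*(-3205 - 13584) = -53403*(-16789) = 896582967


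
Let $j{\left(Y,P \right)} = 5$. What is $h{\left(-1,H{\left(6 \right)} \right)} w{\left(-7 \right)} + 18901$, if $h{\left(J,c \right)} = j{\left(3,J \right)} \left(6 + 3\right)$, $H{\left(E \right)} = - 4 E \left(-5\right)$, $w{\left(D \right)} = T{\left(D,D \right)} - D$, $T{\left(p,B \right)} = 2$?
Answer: $19306$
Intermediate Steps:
$w{\left(D \right)} = 2 - D$
$H{\left(E \right)} = 20 E$
$h{\left(J,c \right)} = 45$ ($h{\left(J,c \right)} = 5 \left(6 + 3\right) = 5 \cdot 9 = 45$)
$h{\left(-1,H{\left(6 \right)} \right)} w{\left(-7 \right)} + 18901 = 45 \left(2 - -7\right) + 18901 = 45 \left(2 + 7\right) + 18901 = 45 \cdot 9 + 18901 = 405 + 18901 = 19306$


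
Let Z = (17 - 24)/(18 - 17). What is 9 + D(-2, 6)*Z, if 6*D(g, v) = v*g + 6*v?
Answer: -19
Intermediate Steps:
Z = -7 (Z = -7/1 = -7*1 = -7)
D(g, v) = v + g*v/6 (D(g, v) = (v*g + 6*v)/6 = (g*v + 6*v)/6 = (6*v + g*v)/6 = v + g*v/6)
9 + D(-2, 6)*Z = 9 + ((1/6)*6*(6 - 2))*(-7) = 9 + ((1/6)*6*4)*(-7) = 9 + 4*(-7) = 9 - 28 = -19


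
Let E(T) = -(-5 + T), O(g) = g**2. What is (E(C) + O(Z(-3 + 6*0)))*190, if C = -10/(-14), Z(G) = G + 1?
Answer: 11020/7 ≈ 1574.3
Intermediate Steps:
Z(G) = 1 + G
C = 5/7 (C = -10*(-1/14) = 5/7 ≈ 0.71429)
E(T) = 5 - T
(E(C) + O(Z(-3 + 6*0)))*190 = ((5 - 1*5/7) + (1 + (-3 + 6*0))**2)*190 = ((5 - 5/7) + (1 + (-3 + 0))**2)*190 = (30/7 + (1 - 3)**2)*190 = (30/7 + (-2)**2)*190 = (30/7 + 4)*190 = (58/7)*190 = 11020/7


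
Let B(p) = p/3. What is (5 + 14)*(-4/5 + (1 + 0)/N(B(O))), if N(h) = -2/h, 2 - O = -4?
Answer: -171/5 ≈ -34.200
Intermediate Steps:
O = 6 (O = 2 - 1*(-4) = 2 + 4 = 6)
B(p) = p/3 (B(p) = p*(1/3) = p/3)
(5 + 14)*(-4/5 + (1 + 0)/N(B(O))) = (5 + 14)*(-4/5 + (1 + 0)/((-2/((1/3)*6)))) = 19*(-4*1/5 + 1/(-2/2)) = 19*(-4/5 + 1/(-2*1/2)) = 19*(-4/5 + 1/(-1)) = 19*(-4/5 + 1*(-1)) = 19*(-4/5 - 1) = 19*(-9/5) = -171/5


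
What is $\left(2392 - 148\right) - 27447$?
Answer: $-25203$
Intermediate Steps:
$\left(2392 - 148\right) - 27447 = 2244 - 27447 = -25203$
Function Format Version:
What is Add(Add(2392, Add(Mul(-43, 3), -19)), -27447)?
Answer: -25203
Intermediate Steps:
Add(Add(2392, Add(Mul(-43, 3), -19)), -27447) = Add(Add(2392, Add(-129, -19)), -27447) = Add(Add(2392, -148), -27447) = Add(2244, -27447) = -25203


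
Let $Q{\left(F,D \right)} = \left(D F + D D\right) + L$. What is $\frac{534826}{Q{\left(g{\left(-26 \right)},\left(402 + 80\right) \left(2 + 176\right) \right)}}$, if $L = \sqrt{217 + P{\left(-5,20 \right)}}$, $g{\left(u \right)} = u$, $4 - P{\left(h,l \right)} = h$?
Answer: $\frac{1967818172205960}{27075401506666663087} - \frac{267413 \sqrt{226}}{27075401506666663087} \approx 7.2679 \cdot 10^{-5}$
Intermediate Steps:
$P{\left(h,l \right)} = 4 - h$
$L = \sqrt{226}$ ($L = \sqrt{217 + \left(4 - -5\right)} = \sqrt{217 + \left(4 + 5\right)} = \sqrt{217 + 9} = \sqrt{226} \approx 15.033$)
$Q{\left(F,D \right)} = \sqrt{226} + D^{2} + D F$ ($Q{\left(F,D \right)} = \left(D F + D D\right) + \sqrt{226} = \left(D F + D^{2}\right) + \sqrt{226} = \left(D^{2} + D F\right) + \sqrt{226} = \sqrt{226} + D^{2} + D F$)
$\frac{534826}{Q{\left(g{\left(-26 \right)},\left(402 + 80\right) \left(2 + 176\right) \right)}} = \frac{534826}{\sqrt{226} + \left(\left(402 + 80\right) \left(2 + 176\right)\right)^{2} + \left(402 + 80\right) \left(2 + 176\right) \left(-26\right)} = \frac{534826}{\sqrt{226} + \left(482 \cdot 178\right)^{2} + 482 \cdot 178 \left(-26\right)} = \frac{534826}{\sqrt{226} + 85796^{2} + 85796 \left(-26\right)} = \frac{534826}{\sqrt{226} + 7360953616 - 2230696} = \frac{534826}{7358722920 + \sqrt{226}}$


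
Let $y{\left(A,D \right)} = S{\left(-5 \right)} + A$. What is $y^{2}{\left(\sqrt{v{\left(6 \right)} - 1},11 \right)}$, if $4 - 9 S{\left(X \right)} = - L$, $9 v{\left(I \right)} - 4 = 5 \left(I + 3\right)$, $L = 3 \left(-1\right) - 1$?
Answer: $\frac{40}{9} \approx 4.4444$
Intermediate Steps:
$L = -4$ ($L = -3 - 1 = -4$)
$v{\left(I \right)} = \frac{19}{9} + \frac{5 I}{9}$ ($v{\left(I \right)} = \frac{4}{9} + \frac{5 \left(I + 3\right)}{9} = \frac{4}{9} + \frac{5 \left(3 + I\right)}{9} = \frac{4}{9} + \frac{15 + 5 I}{9} = \frac{4}{9} + \left(\frac{5}{3} + \frac{5 I}{9}\right) = \frac{19}{9} + \frac{5 I}{9}$)
$S{\left(X \right)} = 0$ ($S{\left(X \right)} = \frac{4}{9} - \frac{\left(-1\right) \left(-4\right)}{9} = \frac{4}{9} - \frac{4}{9} = 0$)
$y{\left(A,D \right)} = A$ ($y{\left(A,D \right)} = 0 + A = A$)
$y^{2}{\left(\sqrt{v{\left(6 \right)} - 1},11 \right)} = \left(\sqrt{\left(\frac{19}{9} + \frac{5}{9} \cdot 6\right) - 1}\right)^{2} = \left(\sqrt{\left(\frac{19}{9} + \frac{10}{3}\right) - 1}\right)^{2} = \left(\sqrt{\frac{49}{9} - 1}\right)^{2} = \left(\sqrt{\frac{40}{9}}\right)^{2} = \left(\frac{2 \sqrt{10}}{3}\right)^{2} = \frac{40}{9}$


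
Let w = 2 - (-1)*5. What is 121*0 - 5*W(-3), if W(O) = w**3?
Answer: -1715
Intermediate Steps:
w = 7 (w = 2 - 1*(-5) = 2 + 5 = 7)
W(O) = 343 (W(O) = 7**3 = 343)
121*0 - 5*W(-3) = 121*0 - 5*343 = 0 - 1715 = -1715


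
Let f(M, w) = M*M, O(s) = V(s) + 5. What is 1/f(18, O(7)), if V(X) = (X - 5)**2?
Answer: 1/324 ≈ 0.0030864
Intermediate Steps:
V(X) = (-5 + X)**2
O(s) = 5 + (-5 + s)**2 (O(s) = (-5 + s)**2 + 5 = 5 + (-5 + s)**2)
f(M, w) = M**2
1/f(18, O(7)) = 1/(18**2) = 1/324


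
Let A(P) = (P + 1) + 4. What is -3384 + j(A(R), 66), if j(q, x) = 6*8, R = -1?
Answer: -3336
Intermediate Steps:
A(P) = 5 + P (A(P) = (1 + P) + 4 = 5 + P)
j(q, x) = 48
-3384 + j(A(R), 66) = -3384 + 48 = -3336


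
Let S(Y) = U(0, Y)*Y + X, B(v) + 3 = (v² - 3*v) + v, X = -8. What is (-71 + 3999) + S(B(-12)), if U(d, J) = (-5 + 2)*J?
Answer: -77755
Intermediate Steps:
U(d, J) = -3*J
B(v) = -3 + v² - 2*v (B(v) = -3 + ((v² - 3*v) + v) = -3 + (v² - 2*v) = -3 + v² - 2*v)
S(Y) = -8 - 3*Y² (S(Y) = (-3*Y)*Y - 8 = -3*Y² - 8 = -8 - 3*Y²)
(-71 + 3999) + S(B(-12)) = (-71 + 3999) + (-8 - 3*(-3 + (-12)² - 2*(-12))²) = 3928 + (-8 - 3*(-3 + 144 + 24)²) = 3928 + (-8 - 3*165²) = 3928 + (-8 - 3*27225) = 3928 + (-8 - 81675) = 3928 - 81683 = -77755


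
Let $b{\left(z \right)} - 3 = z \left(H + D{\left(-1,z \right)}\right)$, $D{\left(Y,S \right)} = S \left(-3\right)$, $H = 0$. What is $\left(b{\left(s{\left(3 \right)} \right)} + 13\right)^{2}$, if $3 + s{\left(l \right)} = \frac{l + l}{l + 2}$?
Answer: $\frac{24649}{625} \approx 39.438$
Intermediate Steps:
$D{\left(Y,S \right)} = - 3 S$
$s{\left(l \right)} = -3 + \frac{2 l}{2 + l}$ ($s{\left(l \right)} = -3 + \frac{l + l}{l + 2} = -3 + \frac{2 l}{2 + l}$)
$b{\left(z \right)} = 3 - 3 z^{2}$ ($b{\left(z \right)} = 3 + z \left(0 - 3 z\right) = 3 + z \left(- 3 z\right) = 3 - 3 z^{2}$)
$\left(b{\left(s{\left(3 \right)} \right)} + 13\right)^{2} = \left(\left(3 - 3 \left(\frac{-6 - 3}{2 + 3}\right)^{2}\right) + 13\right)^{2} = \left(\left(3 - 3 \left(\frac{-6 - 3}{5}\right)^{2}\right) + 13\right)^{2} = \left(\left(3 - 3 \left(\frac{1}{5} \left(-9\right)\right)^{2}\right) + 13\right)^{2} = \left(\left(3 - 3 \left(- \frac{9}{5}\right)^{2}\right) + 13\right)^{2} = \left(\left(3 - \frac{243}{25}\right) + 13\right)^{2} = \left(- \frac{168}{25} + 13\right)^{2} = \left(\frac{157}{25}\right)^{2} = \frac{24649}{625}$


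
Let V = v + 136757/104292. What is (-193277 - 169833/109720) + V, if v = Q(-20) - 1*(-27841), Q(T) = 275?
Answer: -472481631670459/2860729560 ≈ -1.6516e+5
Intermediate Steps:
v = 28116 (v = 275 - 1*(-27841) = 275 + 27841 = 28116)
V = 2932410629/104292 (V = 28116 + 136757/104292 = 2932410629/104292 ≈ 28117.)
(-193277 - 169833/109720) + V = (-193277 - 169833/109720) + 2932410629/104292 = -21206522273/109720 + 2932410629/104292 = -472481631670459/2860729560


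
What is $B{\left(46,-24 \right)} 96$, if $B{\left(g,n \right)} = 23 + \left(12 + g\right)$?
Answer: $7776$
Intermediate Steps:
$B{\left(g,n \right)} = 35 + g$
$B{\left(46,-24 \right)} 96 = \left(35 + 46\right) 96 = 81 \cdot 96 = 7776$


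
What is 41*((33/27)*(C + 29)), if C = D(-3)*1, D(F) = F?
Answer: 11726/9 ≈ 1302.9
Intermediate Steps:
C = -3 (C = -3*1 = -3)
41*((33/27)*(C + 29)) = 41*((33/27)*(-3 + 29)) = 41*((33*(1/27))*26) = 41*((11/9)*26) = 41*(286/9) = 11726/9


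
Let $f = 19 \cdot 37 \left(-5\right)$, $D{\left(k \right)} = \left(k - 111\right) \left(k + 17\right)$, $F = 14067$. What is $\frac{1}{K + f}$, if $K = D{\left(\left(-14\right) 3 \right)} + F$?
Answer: $\frac{1}{14377} \approx 6.9556 \cdot 10^{-5}$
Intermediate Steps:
$D{\left(k \right)} = \left(-111 + k\right) \left(17 + k\right)$
$f = -3515$ ($f = 703 \left(-5\right) = -3515$)
$K = 17892$ ($K = \left(-1887 + \left(\left(-14\right) 3\right)^{2} - 94 \left(\left(-14\right) 3\right)\right) + 14067 = \left(-1887 + \left(-42\right)^{2} - -3948\right) + 14067 = \left(-1887 + 1764 + 3948\right) + 14067 = 3825 + 14067 = 17892$)
$\frac{1}{K + f} = \frac{1}{17892 - 3515} = \frac{1}{14377}$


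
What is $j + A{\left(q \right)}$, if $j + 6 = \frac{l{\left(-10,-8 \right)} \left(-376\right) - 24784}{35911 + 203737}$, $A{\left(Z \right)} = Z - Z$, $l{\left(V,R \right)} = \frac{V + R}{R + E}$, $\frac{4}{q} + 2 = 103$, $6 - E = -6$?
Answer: $- \frac{365245}{59912} \approx -6.0964$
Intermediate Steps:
$E = 12$ ($E = 6 - -6 = 6 + 6 = 12$)
$q = \frac{4}{101}$ ($q = \frac{4}{-2 + 103} = \frac{4}{101} \approx 0.039604$)
$l{\left(V,R \right)} = \frac{R + V}{12 + R}$ ($l{\left(V,R \right)} = \frac{V + R}{R + 12} = \frac{R + V}{12 + R}$)
$A{\left(Z \right)} = 0$
$j = - \frac{365245}{59912}$ ($j = -6 + \frac{\frac{-8 - 10}{12 - 8} \left(-376\right) - 24784}{35911 + 203737} = -6 + \frac{\frac{1}{4} \left(-18\right) \left(-376\right) - 24784}{239648} = -6 + \left(\frac{1}{4} \left(-18\right) \left(-376\right) - 24784\right) \frac{1}{239648} = -6 + \left(\left(- \frac{9}{2}\right) \left(-376\right) - 24784\right) \frac{1}{239648} = -6 + \left(1692 - 24784\right) \frac{1}{239648} = -6 - \frac{5773}{59912} = - \frac{365245}{59912} \approx -6.0964$)
$j + A{\left(q \right)} = - \frac{365245}{59912} + 0 = - \frac{365245}{59912}$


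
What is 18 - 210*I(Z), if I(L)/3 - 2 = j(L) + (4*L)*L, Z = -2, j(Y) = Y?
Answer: -10062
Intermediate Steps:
I(L) = 6 + 3*L + 12*L² (I(L) = 6 + 3*(L + (4*L)*L) = 6 + 3*(L + 4*L²) = 6 + (3*L + 12*L²) = 6 + 3*L + 12*L²)
18 - 210*I(Z) = 18 - 210*(6 + 3*(-2) + 12*(-2)²) = 18 - 210*(6 - 6 + 12*4) = 18 - 210*(6 - 6 + 48) = 18 - 210*48 = 18 - 10080 = -10062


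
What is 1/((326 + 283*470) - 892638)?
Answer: -1/759302 ≈ -1.3170e-6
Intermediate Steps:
1/((326 + 283*470) - 892638) = 1/((326 + 133010) - 892638) = 1/(133336 - 892638) = 1/(-759302) = -1/759302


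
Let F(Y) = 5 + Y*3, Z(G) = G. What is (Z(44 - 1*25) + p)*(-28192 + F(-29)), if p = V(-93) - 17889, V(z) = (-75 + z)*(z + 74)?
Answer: 415005772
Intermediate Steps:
F(Y) = 5 + 3*Y
V(z) = (-75 + z)*(74 + z)
p = -14697 (p = (-5550 + (-93)² - 1*(-93)) - 17889 = (-5550 + 8649 + 93) - 17889 = 3192 - 17889 = -14697)
(Z(44 - 1*25) + p)*(-28192 + F(-29)) = ((44 - 1*25) - 14697)*(-28192 + (5 + 3*(-29))) = ((44 - 25) - 14697)*(-28192 + (5 - 87)) = (19 - 14697)*(-28192 - 82) = -14678*(-28274) = 415005772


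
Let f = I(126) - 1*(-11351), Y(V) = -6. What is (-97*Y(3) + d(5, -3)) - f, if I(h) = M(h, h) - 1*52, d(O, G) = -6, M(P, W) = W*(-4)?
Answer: -10219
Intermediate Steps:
M(P, W) = -4*W
I(h) = -52 - 4*h (I(h) = -4*h - 1*52 = -4*h - 52 = -52 - 4*h)
f = 10795 (f = (-52 - 4*126) - 1*(-11351) = (-52 - 504) + 11351 = -556 + 11351 = 10795)
(-97*Y(3) + d(5, -3)) - f = (-97*(-6) - 6) - 1*10795 = (582 - 6) - 10795 = 576 - 10795 = -10219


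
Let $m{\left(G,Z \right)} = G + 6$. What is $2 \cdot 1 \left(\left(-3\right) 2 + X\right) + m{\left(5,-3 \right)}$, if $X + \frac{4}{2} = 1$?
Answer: $-3$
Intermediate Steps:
$X = -1$ ($X = -2 + 1 = -1$)
$m{\left(G,Z \right)} = 6 + G$
$2 \cdot 1 \left(\left(-3\right) 2 + X\right) + m{\left(5,-3 \right)} = 2 \cdot 1 \left(\left(-3\right) 2 - 1\right) + \left(6 + 5\right) = 2 \cdot 1 \left(-6 - 1\right) + 11 = 2 \cdot 1 \left(-7\right) + 11 = 2 \left(-7\right) + 11 = -14 + 11 = -3$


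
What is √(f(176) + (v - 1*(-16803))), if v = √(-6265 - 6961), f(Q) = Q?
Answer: √(16979 + I*√13226) ≈ 130.3 + 0.4413*I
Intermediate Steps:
v = I*√13226 (v = √(-13226) = I*√13226 ≈ 115.0*I)
√(f(176) + (v - 1*(-16803))) = √(176 + (I*√13226 - 1*(-16803))) = √(176 + (I*√13226 + 16803)) = √(176 + (16803 + I*√13226)) = √(16979 + I*√13226)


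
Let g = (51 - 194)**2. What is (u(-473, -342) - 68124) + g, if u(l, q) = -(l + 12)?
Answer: -47214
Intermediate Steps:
g = 20449 (g = (-143)**2 = 20449)
u(l, q) = -12 - l (u(l, q) = -(12 + l) = -12 - l)
(u(-473, -342) - 68124) + g = ((-12 - 1*(-473)) - 68124) + 20449 = ((-12 + 473) - 68124) + 20449 = (461 - 68124) + 20449 = -67663 + 20449 = -47214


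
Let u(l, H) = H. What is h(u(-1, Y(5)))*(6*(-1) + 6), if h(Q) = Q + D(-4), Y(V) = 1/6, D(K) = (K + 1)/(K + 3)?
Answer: 0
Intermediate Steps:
D(K) = (1 + K)/(3 + K)
Y(V) = ⅙
h(Q) = 3 + Q (h(Q) = Q + (1 - 4)/(3 - 4) = Q - 3/(-1) = Q - 1*(-3) = Q + 3 = 3 + Q)
h(u(-1, Y(5)))*(6*(-1) + 6) = (3 + ⅙)*(6*(-1) + 6) = 19*(-6 + 6)/6 = (19/6)*0 = 0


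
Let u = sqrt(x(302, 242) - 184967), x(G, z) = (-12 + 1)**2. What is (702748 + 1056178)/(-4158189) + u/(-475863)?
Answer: -1758926/4158189 - I*sqrt(184846)/475863 ≈ -0.423 - 0.00090349*I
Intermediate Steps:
x(G, z) = 121 (x(G, z) = (-11)**2 = 121)
u = I*sqrt(184846) (u = sqrt(121 - 184967) = sqrt(-184846) = I*sqrt(184846) ≈ 429.94*I)
(702748 + 1056178)/(-4158189) + u/(-475863) = (702748 + 1056178)/(-4158189) + (I*sqrt(184846))/(-475863) = 1758926*(-1/4158189) + (I*sqrt(184846))*(-1/475863) = -1758926/4158189 - I*sqrt(184846)/475863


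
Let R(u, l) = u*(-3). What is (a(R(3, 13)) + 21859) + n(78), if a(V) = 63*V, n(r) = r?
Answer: 21370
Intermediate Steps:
R(u, l) = -3*u
(a(R(3, 13)) + 21859) + n(78) = (63*(-3*3) + 21859) + 78 = (63*(-9) + 21859) + 78 = (-567 + 21859) + 78 = 21292 + 78 = 21370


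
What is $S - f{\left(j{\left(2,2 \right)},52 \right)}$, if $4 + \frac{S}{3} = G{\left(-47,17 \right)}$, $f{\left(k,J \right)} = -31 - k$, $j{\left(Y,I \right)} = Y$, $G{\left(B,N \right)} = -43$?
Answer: $-108$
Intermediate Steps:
$S = -141$ ($S = -12 + 3 \left(-43\right) = -12 - 129 = -141$)
$S - f{\left(j{\left(2,2 \right)},52 \right)} = -141 - \left(-31 - 2\right) = -141 - -33 = -141 + 33 = -108$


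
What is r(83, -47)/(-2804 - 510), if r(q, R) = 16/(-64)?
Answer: 1/13256 ≈ 7.5438e-5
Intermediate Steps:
r(q, R) = -¼ (r(q, R) = 16*(-1/64) = -¼)
r(83, -47)/(-2804 - 510) = -1/(4*(-2804 - 510)) = -¼/(-3314) = -¼*(-1/3314) = 1/13256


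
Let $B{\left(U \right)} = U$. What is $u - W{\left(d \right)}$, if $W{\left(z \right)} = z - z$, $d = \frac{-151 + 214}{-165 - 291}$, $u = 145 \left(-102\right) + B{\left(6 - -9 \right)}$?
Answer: $-14775$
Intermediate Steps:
$u = -14775$ ($u = 145 \left(-102\right) + \left(6 - -9\right) = -14790 + \left(6 + 9\right) = -14790 + 15 = -14775$)
$d = - \frac{21}{152}$ ($d = \frac{63}{-456} = 63 \left(- \frac{1}{456}\right) = - \frac{21}{152} \approx -0.13816$)
$W{\left(z \right)} = 0$
$u - W{\left(d \right)} = -14775 - 0 = -14775 + 0 = -14775$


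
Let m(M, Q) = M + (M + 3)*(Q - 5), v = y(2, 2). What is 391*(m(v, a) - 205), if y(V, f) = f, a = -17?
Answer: -122383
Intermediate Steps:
v = 2
m(M, Q) = M + (-5 + Q)*(3 + M) (m(M, Q) = M + (3 + M)*(-5 + Q) = M + (-5 + Q)*(3 + M))
391*(m(v, a) - 205) = 391*((-15 - 4*2 + 3*(-17) + 2*(-17)) - 205) = 391*((-15 - 8 - 51 - 34) - 205) = 391*(-108 - 205) = 391*(-313) = -122383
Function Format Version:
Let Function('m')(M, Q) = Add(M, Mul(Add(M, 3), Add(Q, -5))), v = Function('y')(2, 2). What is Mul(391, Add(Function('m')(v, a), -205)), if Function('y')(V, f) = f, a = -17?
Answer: -122383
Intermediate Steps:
v = 2
Function('m')(M, Q) = Add(M, Mul(Add(-5, Q), Add(3, M))) (Function('m')(M, Q) = Add(M, Mul(Add(3, M), Add(-5, Q))) = Add(M, Mul(Add(-5, Q), Add(3, M))))
Mul(391, Add(Function('m')(v, a), -205)) = Mul(391, Add(Add(-15, Mul(-4, 2), Mul(3, -17), Mul(2, -17)), -205)) = Mul(391, Add(Add(-15, -8, -51, -34), -205)) = Mul(391, Add(-108, -205)) = Mul(391, -313) = -122383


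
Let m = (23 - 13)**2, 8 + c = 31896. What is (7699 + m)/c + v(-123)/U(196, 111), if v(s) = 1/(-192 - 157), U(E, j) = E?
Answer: 133362727/545316688 ≈ 0.24456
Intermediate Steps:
c = 31888 (c = -8 + 31896 = 31888)
v(s) = -1/349 (v(s) = 1/(-349) = -1/349)
m = 100 (m = 10**2 = 100)
(7699 + m)/c + v(-123)/U(196, 111) = (7699 + 100)/31888 - 1/349/196 = 7799*(1/31888) - 1/349*1/196 = 7799/31888 - 1/68404 = 133362727/545316688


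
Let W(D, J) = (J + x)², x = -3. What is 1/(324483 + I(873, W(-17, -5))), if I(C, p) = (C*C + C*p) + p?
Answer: 1/1142548 ≈ 8.7524e-7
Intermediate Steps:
W(D, J) = (-3 + J)² (W(D, J) = (J - 3)² = (-3 + J)²)
I(C, p) = p + C² + C*p (I(C, p) = (C² + C*p) + p = p + C² + C*p)
1/(324483 + I(873, W(-17, -5))) = 1/(324483 + ((-3 - 5)² + 873² + 873*(-3 - 5)²)) = 1/(324483 + ((-8)² + 762129 + 873*(-8)²)) = 1/(324483 + (64 + 762129 + 873*64)) = 1/(324483 + (64 + 762129 + 55872)) = 1/(324483 + 818065) = 1/1142548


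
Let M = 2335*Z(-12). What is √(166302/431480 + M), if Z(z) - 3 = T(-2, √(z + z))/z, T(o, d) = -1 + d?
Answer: √(754005439099290 - 40754868992250*I*√6)/323610 ≈ 85.038 - 5.6049*I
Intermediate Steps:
Z(z) = 3 + (-1 + √2*√z)/z (Z(z) = 3 + (-1 + √(z + z))/z = 3 + (-1 + √(2*z))/z = 3 + (-1 + √2*√z)/z)
M = 86395/12 - 2335*I*√6/6 (M = 2335*(3 - 1/(-12) + √2/√(-12)) = 2335*(3 - 1*(-1/12) + √2*(-I*√3/6)) = 2335*(3 + 1/12 - I*√6/6) = 2335*(37/12 - I*√6/6) = 86395/12 - 2335*I*√6/6 ≈ 7199.6 - 953.26*I)
√(166302/431480 + M) = √(166302/431480 + (86395/12 - 2335*I*√6/6)) = √(166302*(1/431480) + (86395/12 - 2335*I*√6/6)) = √(83151/215740 + (86395/12 - 2335*I*√6/6)) = √(2329981889/323610 - 2335*I*√6/6)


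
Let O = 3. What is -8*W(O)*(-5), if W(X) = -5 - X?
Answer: -320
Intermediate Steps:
-8*W(O)*(-5) = -8*(-5 - 1*3)*(-5) = -8*(-5 - 3)*(-5) = -8*(-8)*(-5) = 64*(-5) = -320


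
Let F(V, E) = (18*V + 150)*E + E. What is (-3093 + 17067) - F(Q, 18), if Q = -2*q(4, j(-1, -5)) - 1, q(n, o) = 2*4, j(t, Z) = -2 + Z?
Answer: 16764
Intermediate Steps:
q(n, o) = 8
Q = -17 (Q = -2*8 - 1 = -16 - 1 = -17)
F(V, E) = E + E*(150 + 18*V) (F(V, E) = (150 + 18*V)*E + E = E*(150 + 18*V) + E = E + E*(150 + 18*V))
(-3093 + 17067) - F(Q, 18) = (-3093 + 17067) - 18*(151 + 18*(-17)) = 13974 - 18*(151 - 306) = 13974 - 18*(-155) = 13974 - 1*(-2790) = 13974 + 2790 = 16764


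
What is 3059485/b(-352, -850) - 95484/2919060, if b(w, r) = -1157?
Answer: -57249556148/21649695 ≈ -2644.4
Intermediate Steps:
3059485/b(-352, -850) - 95484/2919060 = 3059485/(-1157) - 95484/2919060 = 3059485*(-1/1157) - 95484*1/2919060 = -235345/89 - 7957/243255 = -57249556148/21649695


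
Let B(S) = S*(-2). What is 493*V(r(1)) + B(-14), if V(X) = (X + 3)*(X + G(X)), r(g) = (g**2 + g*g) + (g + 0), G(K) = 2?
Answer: 14818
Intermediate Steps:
B(S) = -2*S
r(g) = g + 2*g**2 (r(g) = (g**2 + g**2) + g = 2*g**2 + g = g + 2*g**2)
V(X) = (2 + X)*(3 + X) (V(X) = (X + 3)*(X + 2) = (3 + X)*(2 + X) = (2 + X)*(3 + X))
493*V(r(1)) + B(-14) = 493*(6 + (1*(1 + 2*1))**2 + 5*(1*(1 + 2*1))) - 2*(-14) = 493*(6 + (1*(1 + 2))**2 + 5*(1*(1 + 2))) + 28 = 493*(6 + (1*3)**2 + 5*(1*3)) + 28 = 493*(6 + 3**2 + 5*3) + 28 = 493*(6 + 9 + 15) + 28 = 493*30 + 28 = 14790 + 28 = 14818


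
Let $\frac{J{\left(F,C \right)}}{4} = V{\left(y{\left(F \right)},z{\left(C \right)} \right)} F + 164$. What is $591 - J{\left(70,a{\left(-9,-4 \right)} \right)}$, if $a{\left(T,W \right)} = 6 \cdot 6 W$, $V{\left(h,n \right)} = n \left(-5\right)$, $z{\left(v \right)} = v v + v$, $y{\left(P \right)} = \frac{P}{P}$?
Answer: $28828735$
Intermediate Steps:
$y{\left(P \right)} = 1$
$z{\left(v \right)} = v + v^{2}$ ($z{\left(v \right)} = v^{2} + v = v + v^{2}$)
$V{\left(h,n \right)} = - 5 n$
$a{\left(T,W \right)} = 36 W$
$J{\left(F,C \right)} = 656 - 20 C F \left(1 + C\right)$ ($J{\left(F,C \right)} = 4 \left(- 5 C \left(1 + C\right) F + 164\right) = 4 \left(- 5 C F \left(1 + C\right) + 164\right) = 4 \left(164 - 5 C F \left(1 + C\right)\right) = 656 - 20 C F \left(1 + C\right)$)
$591 - J{\left(70,a{\left(-9,-4 \right)} \right)} = 591 - \left(656 - 20 \cdot 36 \left(-4\right) 70 \left(1 + 36 \left(-4\right)\right)\right) = 591 - \left(656 - \left(-2880\right) 70 \left(1 - 144\right)\right) = 591 - \left(656 - \left(-2880\right) 70 \left(-143\right)\right) = 591 - \left(656 - 28828800\right) = 591 - -28828144 = 591 + 28828144 = 28828735$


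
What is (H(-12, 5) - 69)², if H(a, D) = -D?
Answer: 5476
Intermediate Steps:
(H(-12, 5) - 69)² = (-1*5 - 69)² = (-5 - 69)² = (-74)² = 5476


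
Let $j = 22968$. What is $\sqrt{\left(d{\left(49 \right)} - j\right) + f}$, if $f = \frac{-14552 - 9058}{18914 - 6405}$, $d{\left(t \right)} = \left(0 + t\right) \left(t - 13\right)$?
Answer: $\frac{i \sqrt{3318192955014}}{12509} \approx 145.62 i$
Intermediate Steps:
$d{\left(t \right)} = t \left(-13 + t\right)$
$f = - \frac{23610}{12509} \approx -1.8874$
$\sqrt{\left(d{\left(49 \right)} - j\right) + f} = \sqrt{\left(49 \left(-13 + 49\right) - 22968\right) - \frac{23610}{12509}} = \sqrt{\left(49 \cdot 36 - 22968\right) - \frac{23610}{12509}} = \sqrt{\left(1764 - 22968\right) - \frac{23610}{12509}} = \sqrt{-21204 - \frac{23610}{12509}} = \sqrt{- \frac{265264446}{12509}} = \frac{i \sqrt{3318192955014}}{12509}$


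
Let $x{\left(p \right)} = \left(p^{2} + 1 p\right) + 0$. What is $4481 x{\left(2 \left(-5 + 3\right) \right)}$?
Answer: $53772$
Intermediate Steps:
$x{\left(p \right)} = p + p^{2}$ ($x{\left(p \right)} = \left(p^{2} + p\right) + 0 = \left(p + p^{2}\right) + 0 = p + p^{2}$)
$4481 x{\left(2 \left(-5 + 3\right) \right)} = 4481 \cdot 2 \left(-5 + 3\right) \left(1 + 2 \left(-5 + 3\right)\right) = 4481 \cdot 2 \left(-2\right) \left(1 + 2 \left(-2\right)\right) = 4481 \left(- 4 \left(1 - 4\right)\right) = 4481 \left(\left(-4\right) \left(-3\right)\right) = 4481 \cdot 12 = 53772$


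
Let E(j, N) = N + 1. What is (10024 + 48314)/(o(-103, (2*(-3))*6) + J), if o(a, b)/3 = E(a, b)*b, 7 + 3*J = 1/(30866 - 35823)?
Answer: 433772199/28088840 ≈ 15.443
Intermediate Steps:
J = -34700/14871 (J = -7/3 + 1/(3*(30866 - 35823)) = -7/3 + (⅓)/(-4957) = -7/3 + (⅓)*(-1/4957) = -7/3 - 1/14871 = -34700/14871 ≈ -2.3334)
E(j, N) = 1 + N
o(a, b) = 3*b*(1 + b) (o(a, b) = 3*((1 + b)*b) = 3*(b*(1 + b)) = 3*b*(1 + b))
(10024 + 48314)/(o(-103, (2*(-3))*6) + J) = (10024 + 48314)/(3*((2*(-3))*6)*(1 + (2*(-3))*6) - 34700/14871) = 58338/(3*(-6*6)*(1 - 6*6) - 34700/14871) = 58338/(3*(-36)*(1 - 36) - 34700/14871) = 58338/(3*(-36)*(-35) - 34700/14871) = 58338/(3780 - 34700/14871) = 58338/(56177680/14871) = 58338*(14871/56177680) = 433772199/28088840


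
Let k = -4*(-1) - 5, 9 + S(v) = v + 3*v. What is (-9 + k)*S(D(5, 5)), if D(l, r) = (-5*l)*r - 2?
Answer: 5170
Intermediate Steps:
D(l, r) = -2 - 5*l*r (D(l, r) = -5*l*r - 2 = -2 - 5*l*r)
S(v) = -9 + 4*v (S(v) = -9 + (v + 3*v) = -9 + 4*v)
k = -1 (k = 4 - 5 = -1)
(-9 + k)*S(D(5, 5)) = (-9 - 1)*(-9 + 4*(-2 - 5*5*5)) = -10*(-9 + 4*(-2 - 125)) = -10*(-9 + 4*(-127)) = -10*(-9 - 508) = -10*(-517) = 5170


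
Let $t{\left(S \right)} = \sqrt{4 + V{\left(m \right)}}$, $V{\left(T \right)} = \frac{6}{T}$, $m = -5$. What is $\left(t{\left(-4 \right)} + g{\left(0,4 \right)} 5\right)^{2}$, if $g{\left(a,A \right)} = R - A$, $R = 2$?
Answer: $\frac{\left(50 - \sqrt{70}\right)^{2}}{25} \approx 69.334$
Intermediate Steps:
$t{\left(S \right)} = \frac{\sqrt{70}}{5}$ ($t{\left(S \right)} = \sqrt{4 + \frac{6}{-5}} = \sqrt{4 + 6 \left(- \frac{1}{5}\right)} = \sqrt{4 - \frac{6}{5}} = \sqrt{\frac{14}{5}} = \frac{\sqrt{70}}{5}$)
$g{\left(a,A \right)} = 2 - A$
$\left(t{\left(-4 \right)} + g{\left(0,4 \right)} 5\right)^{2} = \left(\frac{\sqrt{70}}{5} + \left(2 - 4\right) 5\right)^{2} = \left(\frac{\sqrt{70}}{5} - 10\right)^{2} = \left(-10 + \frac{\sqrt{70}}{5}\right)^{2}$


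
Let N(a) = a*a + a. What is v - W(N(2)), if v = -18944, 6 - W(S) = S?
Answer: -18944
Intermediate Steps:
N(a) = a + a² (N(a) = a² + a = a + a²)
W(S) = 6 - S
v - W(N(2)) = -18944 - (6 - 2*(1 + 2)) = -18944 - (6 - 2*3) = -18944 - (6 - 1*6) = -18944 - (6 - 6) = -18944 - 1*0 = -18944 + 0 = -18944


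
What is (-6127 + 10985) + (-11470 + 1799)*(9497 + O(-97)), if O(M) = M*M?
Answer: -182835068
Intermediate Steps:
O(M) = M**2
(-6127 + 10985) + (-11470 + 1799)*(9497 + O(-97)) = (-6127 + 10985) + (-11470 + 1799)*(9497 + (-97)**2) = 4858 - 9671*(9497 + 9409) = 4858 - 9671*18906 = 4858 - 182839926 = -182835068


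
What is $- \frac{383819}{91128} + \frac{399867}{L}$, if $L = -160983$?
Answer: $- \frac{10914157117}{1630006536} \approx -6.6958$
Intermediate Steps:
$- \frac{383819}{91128} + \frac{399867}{L} = - \frac{383819}{91128} + \frac{399867}{-160983} = \left(-383819\right) \frac{1}{91128} + 399867 \left(- \frac{1}{160983}\right) = - \frac{383819}{91128} - \frac{133289}{53661} = - \frac{10914157117}{1630006536}$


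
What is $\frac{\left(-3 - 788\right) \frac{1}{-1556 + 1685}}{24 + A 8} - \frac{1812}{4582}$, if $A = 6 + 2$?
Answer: $- \frac{12097093}{26007432} \approx -0.46514$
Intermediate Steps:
$A = 8$
$\frac{\left(-3 - 788\right) \frac{1}{-1556 + 1685}}{24 + A 8} - \frac{1812}{4582} = \frac{\left(-3 - 788\right) \frac{1}{-1556 + 1685}}{24 + 8 \cdot 8} - \frac{1812}{4582} = \frac{\left(-791\right) \frac{1}{129}}{24 + 64} - \frac{906}{2291} = \frac{\left(-791\right) \frac{1}{129}}{88} - \frac{906}{2291} = \left(- \frac{791}{129}\right) \frac{1}{88} - \frac{906}{2291} = - \frac{791}{11352} - \frac{906}{2291} = - \frac{12097093}{26007432}$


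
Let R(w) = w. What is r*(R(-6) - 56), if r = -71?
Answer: 4402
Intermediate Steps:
r*(R(-6) - 56) = -71*(-6 - 56) = -71*(-62) = 4402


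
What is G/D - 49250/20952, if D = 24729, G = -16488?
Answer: -260559971/86353668 ≈ -3.0174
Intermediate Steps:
G/D - 49250/20952 = -16488/24729 - 49250/20952 = -16488*1/24729 - 49250*1/20952 = -5496/8243 - 24625/10476 = -260559971/86353668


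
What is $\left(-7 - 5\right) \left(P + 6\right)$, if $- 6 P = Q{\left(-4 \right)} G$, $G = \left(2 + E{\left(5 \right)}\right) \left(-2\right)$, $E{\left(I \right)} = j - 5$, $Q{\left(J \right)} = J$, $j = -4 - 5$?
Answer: $-264$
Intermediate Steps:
$j = -9$ ($j = -4 - 5 = -9$)
$E{\left(I \right)} = -14$ ($E{\left(I \right)} = -9 - 5 = -14$)
$G = 24$ ($G = \left(2 - 14\right) \left(-2\right) = \left(-12\right) \left(-2\right) = 24$)
$P = 16$ ($P = - \frac{\left(-4\right) 24}{6} = \left(- \frac{1}{6}\right) \left(-96\right) = 16$)
$\left(-7 - 5\right) \left(P + 6\right) = \left(-7 - 5\right) \left(16 + 6\right) = \left(-7 - 5\right) 22 = \left(-12\right) 22 = -264$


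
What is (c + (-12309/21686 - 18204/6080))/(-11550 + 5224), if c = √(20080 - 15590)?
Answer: 58701333/104261083360 - √4490/6326 ≈ -0.010029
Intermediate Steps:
c = √4490 ≈ 67.007
(c + (-12309/21686 - 18204/6080))/(-11550 + 5224) = (√4490 + (-12309/21686 - 18204/6080))/(-11550 + 5224) = (√4490 + (-12309*1/21686 - 18204*1/6080))/(-6326) = (√4490 + (-12309/21686 - 4551/1520))*(-1/6326) = (√4490 - 58701333/16481360)*(-1/6326) = (-58701333/16481360 + √4490)*(-1/6326) = 58701333/104261083360 - √4490/6326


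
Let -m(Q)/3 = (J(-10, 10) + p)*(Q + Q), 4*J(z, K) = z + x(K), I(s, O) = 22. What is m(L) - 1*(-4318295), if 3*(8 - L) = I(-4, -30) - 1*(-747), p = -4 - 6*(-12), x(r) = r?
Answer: 4419615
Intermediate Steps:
J(z, K) = K/4 + z/4 (J(z, K) = (z + K)/4 = (K + z)/4 = K/4 + z/4)
p = 68 (p = -4 + 72 = 68)
L = -745/3 (L = 8 - (22 - 1*(-747))/3 = 8 - (22 + 747)/3 = 8 - 1/3*769 = 8 - 769/3 = -745/3 ≈ -248.33)
m(Q) = -408*Q (m(Q) = -3*(((1/4)*10 + (1/4)*(-10)) + 68)*(Q + Q) = -3*((5/2 - 5/2) + 68)*2*Q = -3*(0 + 68)*2*Q = -204*2*Q = -408*Q)
m(L) - 1*(-4318295) = -408*(-745/3) - 1*(-4318295) = 101320 + 4318295 = 4419615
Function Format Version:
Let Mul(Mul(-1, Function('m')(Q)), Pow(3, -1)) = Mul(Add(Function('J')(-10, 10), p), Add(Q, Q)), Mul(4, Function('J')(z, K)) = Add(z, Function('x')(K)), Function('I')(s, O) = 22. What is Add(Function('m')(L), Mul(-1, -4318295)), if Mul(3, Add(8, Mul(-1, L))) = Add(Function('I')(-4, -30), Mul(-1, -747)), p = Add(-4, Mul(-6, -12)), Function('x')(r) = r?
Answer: 4419615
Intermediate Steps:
Function('J')(z, K) = Add(Mul(Rational(1, 4), K), Mul(Rational(1, 4), z)) (Function('J')(z, K) = Mul(Rational(1, 4), Add(z, K)) = Mul(Rational(1, 4), Add(K, z)) = Add(Mul(Rational(1, 4), K), Mul(Rational(1, 4), z)))
p = 68 (p = Add(-4, 72) = 68)
L = Rational(-745, 3) (L = Add(8, Mul(Rational(-1, 3), Add(22, Mul(-1, -747)))) = Add(8, Mul(Rational(-1, 3), Add(22, 747))) = Add(8, Mul(Rational(-1, 3), 769)) = Add(8, Rational(-769, 3)) = Rational(-745, 3) ≈ -248.33)
Function('m')(Q) = Mul(-408, Q) (Function('m')(Q) = Mul(-3, Mul(Add(Add(Mul(Rational(1, 4), 10), Mul(Rational(1, 4), -10)), 68), Add(Q, Q))) = Mul(-3, Mul(Add(Add(Rational(5, 2), Rational(-5, 2)), 68), Mul(2, Q))) = Mul(-3, Mul(Add(0, 68), Mul(2, Q))) = Mul(-3, Mul(68, Mul(2, Q))) = Mul(-3, Mul(136, Q)) = Mul(-408, Q))
Add(Function('m')(L), Mul(-1, -4318295)) = Add(Mul(-408, Rational(-745, 3)), Mul(-1, -4318295)) = Add(101320, 4318295) = 4419615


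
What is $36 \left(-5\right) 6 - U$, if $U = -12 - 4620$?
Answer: $3552$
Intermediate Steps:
$U = -4632$ ($U = -12 - 4620 = -4632$)
$36 \left(-5\right) 6 - U = 36 \left(-5\right) 6 - -4632 = \left(-180\right) 6 + 4632 = -1080 + 4632 = 3552$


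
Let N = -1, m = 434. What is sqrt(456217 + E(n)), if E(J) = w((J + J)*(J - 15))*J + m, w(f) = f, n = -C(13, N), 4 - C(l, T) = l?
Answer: 3*sqrt(50631) ≈ 675.04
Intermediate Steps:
C(l, T) = 4 - l
n = 9 (n = -(4 - 1*13) = -(4 - 13) = -1*(-9) = 9)
E(J) = 434 + 2*J**2*(-15 + J) (E(J) = ((J + J)*(J - 15))*J + 434 = ((2*J)*(-15 + J))*J + 434 = (2*J*(-15 + J))*J + 434 = 2*J**2*(-15 + J) + 434 = 434 + 2*J**2*(-15 + J))
sqrt(456217 + E(n)) = sqrt(456217 + (434 + 2*9**2*(-15 + 9))) = sqrt(456217 + (434 + 2*81*(-6))) = sqrt(456217 + (434 - 972)) = sqrt(456217 - 538) = sqrt(455679) = 3*sqrt(50631)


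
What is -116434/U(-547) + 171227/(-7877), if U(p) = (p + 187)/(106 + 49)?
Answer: 14209670407/283572 ≈ 50110.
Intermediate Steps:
U(p) = 187/155 + p/155 (U(p) = (187 + p)/155 = (187 + p)*(1/155) = 187/155 + p/155)
-116434/U(-547) + 171227/(-7877) = -116434/(187/155 + (1/155)*(-547)) + 171227/(-7877) = -116434/(187/155 - 547/155) + 171227*(-1/7877) = -116434/(-72/31) - 171227/7877 = -116434*(-31/72) - 171227/7877 = 1804727/36 - 171227/7877 = 14209670407/283572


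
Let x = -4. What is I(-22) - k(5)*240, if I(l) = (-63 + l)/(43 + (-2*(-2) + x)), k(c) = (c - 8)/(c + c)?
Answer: 3011/43 ≈ 70.023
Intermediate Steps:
k(c) = (-8 + c)/(2*c) (k(c) = (-8 + c)/((2*c)) = (-8 + c)*(1/(2*c)) = (-8 + c)/(2*c))
I(l) = -63/43 + l/43 (I(l) = (-63 + l)/(43 + (-2*(-2) - 4)) = (-63 + l)/(43 + (4 - 4)) = (-63 + l)/(43 + 0) = (-63 + l)/43 = (-63 + l)*(1/43) = -63/43 + l/43)
I(-22) - k(5)*240 = (-63/43 + (1/43)*(-22)) - (½)*(-8 + 5)/5*240 = (-63/43 - 22/43) - (½)*(⅕)*(-3)*240 = -85/43 - (-3)*240/10 = -85/43 - 1*(-72) = -85/43 + 72 = 3011/43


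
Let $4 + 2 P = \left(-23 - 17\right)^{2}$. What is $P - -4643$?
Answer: $5441$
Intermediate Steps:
$P = 798$ ($P = -2 + \frac{\left(-23 - 17\right)^{2}}{2} = -2 + \frac{\left(-40\right)^{2}}{2} = -2 + \frac{1}{2} \cdot 1600 = -2 + 800 = 798$)
$P - -4643 = 798 - -4643 = 798 + 4643 = 5441$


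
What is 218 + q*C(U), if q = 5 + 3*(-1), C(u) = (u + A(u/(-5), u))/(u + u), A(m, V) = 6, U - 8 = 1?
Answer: 659/3 ≈ 219.67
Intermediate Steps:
U = 9 (U = 8 + 1 = 9)
C(u) = (6 + u)/(2*u) (C(u) = (u + 6)/(u + u) = (6 + u)/((2*u)) = (6 + u)*(1/(2*u)) = (6 + u)/(2*u))
q = 2 (q = 5 - 3 = 2)
218 + q*C(U) = 218 + 2*((1/2)*(6 + 9)/9) = 218 + 2*((1/2)*(1/9)*15) = 218 + 2*(5/6) = 218 + 5/3 = 659/3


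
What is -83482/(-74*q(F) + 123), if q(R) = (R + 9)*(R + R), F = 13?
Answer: 83482/42205 ≈ 1.9780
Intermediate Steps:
q(R) = 2*R*(9 + R) (q(R) = (9 + R)*(2*R) = 2*R*(9 + R))
-83482/(-74*q(F) + 123) = -83482/(-148*13*(9 + 13) + 123) = -83482/(-148*13*22 + 123) = -83482/(-74*572 + 123) = -83482/(-42328 + 123) = -83482/(-42205) = -83482*(-1/42205) = 83482/42205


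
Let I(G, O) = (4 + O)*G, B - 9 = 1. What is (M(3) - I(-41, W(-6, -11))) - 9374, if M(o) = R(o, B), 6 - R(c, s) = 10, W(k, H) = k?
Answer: -9460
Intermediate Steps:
B = 10 (B = 9 + 1 = 10)
R(c, s) = -4 (R(c, s) = 6 - 1*10 = 6 - 10 = -4)
M(o) = -4
I(G, O) = G*(4 + O)
(M(3) - I(-41, W(-6, -11))) - 9374 = (-4 - (-41)*(4 - 6)) - 9374 = (-4 - (-41)*(-2)) - 9374 = (-4 - 1*82) - 9374 = (-4 - 82) - 9374 = -86 - 9374 = -9460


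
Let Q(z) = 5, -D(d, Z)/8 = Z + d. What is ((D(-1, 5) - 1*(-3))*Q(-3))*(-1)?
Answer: 145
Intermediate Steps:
D(d, Z) = -8*Z - 8*d (D(d, Z) = -8*(Z + d) = -8*Z - 8*d)
((D(-1, 5) - 1*(-3))*Q(-3))*(-1) = (((-8*5 - 8*(-1)) - 1*(-3))*5)*(-1) = (((-40 + 8) + 3)*5)*(-1) = ((-32 + 3)*5)*(-1) = -29*5*(-1) = -145*(-1) = 145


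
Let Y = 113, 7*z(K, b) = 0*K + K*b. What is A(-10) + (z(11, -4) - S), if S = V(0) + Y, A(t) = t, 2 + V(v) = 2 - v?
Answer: -905/7 ≈ -129.29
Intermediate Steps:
V(v) = -v (V(v) = -2 + (2 - v) = -v)
z(K, b) = K*b/7 (z(K, b) = (0*K + K*b)/7 = (0 + K*b)/7 = (K*b)/7 = K*b/7)
S = 113 (S = -1*0 + 113 = 0 + 113 = 113)
A(-10) + (z(11, -4) - S) = -10 + ((⅐)*11*(-4) - 1*113) = -10 + (-44/7 - 113) = -10 - 835/7 = -905/7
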